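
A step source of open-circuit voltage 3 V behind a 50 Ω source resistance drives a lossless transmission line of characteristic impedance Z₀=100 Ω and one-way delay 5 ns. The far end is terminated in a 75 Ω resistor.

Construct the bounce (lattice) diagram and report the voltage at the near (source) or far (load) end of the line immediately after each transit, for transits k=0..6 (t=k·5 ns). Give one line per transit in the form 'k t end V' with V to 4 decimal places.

Γ_L=-0.142857, Γ_S=-0.333333; launch V₁=3·100/150=2.000000
k=0 src: V=2.0000
k=1 load: inc=2.000000, refl=2.000000·-0.142857=-0.2857; V=0.000000+2.000000+-0.285714=1.7143
k=2 src: inc=-0.285714, refl=-0.285714·-0.333333=0.0952; V=2.000000+-0.285714+0.095238=1.8095
k=3 load: inc=0.095238, refl=0.095238·-0.142857=-0.0136; V=1.714286+0.095238+-0.013605=1.7959
k=4 src: inc=-0.013605, refl=-0.013605·-0.333333=0.0045; V=1.809524+-0.013605+0.004535=1.8005
k=5 load: inc=0.004535, refl=0.004535·-0.142857=-0.0006; V=1.795918+0.004535+-0.000648=1.7998
k=6 src: inc=-0.000648, refl=-0.000648·-0.333333=0.0002; V=1.800454+-0.000648+0.000216=1.8000

0 0 source 2.0000
1 5 load 1.7143
2 10 source 1.8095
3 15 load 1.7959
4 20 source 1.8005
5 25 load 1.7998
6 30 source 1.8000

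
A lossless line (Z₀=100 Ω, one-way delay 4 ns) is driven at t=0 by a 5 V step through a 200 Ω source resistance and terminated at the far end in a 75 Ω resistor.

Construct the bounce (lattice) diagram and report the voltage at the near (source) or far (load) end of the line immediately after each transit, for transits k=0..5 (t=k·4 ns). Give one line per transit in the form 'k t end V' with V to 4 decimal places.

0 0 source 1.6667
1 4 load 1.4286
2 8 source 1.3492
3 12 load 1.3605
4 16 source 1.3643
5 20 load 1.3638

Γ_L=-0.142857, Γ_S=0.333333; launch V₁=5·100/300=1.666667
k=0 src: V=1.6667
k=1 load: inc=1.666667, refl=1.666667·-0.142857=-0.2381; V=0.000000+1.666667+-0.238095=1.4286
k=2 src: inc=-0.238095, refl=-0.238095·0.333333=-0.0794; V=1.666667+-0.238095+-0.079365=1.3492
k=3 load: inc=-0.079365, refl=-0.079365·-0.142857=0.0113; V=1.428571+-0.079365+0.011338=1.3605
k=4 src: inc=0.011338, refl=0.011338·0.333333=0.0038; V=1.349206+0.011338+0.003779=1.3643
k=5 load: inc=0.003779, refl=0.003779·-0.142857=-0.0005; V=1.360544+0.003779+-0.000540=1.3638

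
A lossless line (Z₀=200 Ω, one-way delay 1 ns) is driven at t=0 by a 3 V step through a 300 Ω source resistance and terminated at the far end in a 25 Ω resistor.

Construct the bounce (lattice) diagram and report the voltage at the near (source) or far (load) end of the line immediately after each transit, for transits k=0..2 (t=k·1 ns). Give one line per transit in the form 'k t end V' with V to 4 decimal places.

0 0 source 1.2000
1 1 load 0.2667
2 2 source 0.0800

Γ_L=-0.777778, Γ_S=0.200000; launch V₁=3·200/500=1.200000
k=0 src: V=1.2000
k=1 load: inc=1.200000, refl=1.200000·-0.777778=-0.9333; V=0.000000+1.200000+-0.933333=0.2667
k=2 src: inc=-0.933333, refl=-0.933333·0.200000=-0.1867; V=1.200000+-0.933333+-0.186667=0.0800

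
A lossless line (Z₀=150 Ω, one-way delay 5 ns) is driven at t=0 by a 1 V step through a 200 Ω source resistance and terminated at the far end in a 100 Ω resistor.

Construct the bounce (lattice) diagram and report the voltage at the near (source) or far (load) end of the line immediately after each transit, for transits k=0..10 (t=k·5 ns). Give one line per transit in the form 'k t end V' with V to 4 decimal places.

0 0 source 0.4286
1 5 load 0.3429
2 10 source 0.3306
3 15 load 0.3331
4 20 source 0.3334
5 25 load 0.3333
6 30 source 0.3333
7 35 load 0.3333
8 40 source 0.3333
9 45 load 0.3333
10 50 source 0.3333

Γ_L=-0.200000, Γ_S=0.142857; launch V₁=1·150/350=0.428571
k=0 src: V=0.4286
k=1 load: inc=0.428571, refl=0.428571·-0.200000=-0.0857; V=0.000000+0.428571+-0.085714=0.3429
k=2 src: inc=-0.085714, refl=-0.085714·0.142857=-0.0122; V=0.428571+-0.085714+-0.012245=0.3306
k=3 load: inc=-0.012245, refl=-0.012245·-0.200000=0.0024; V=0.342857+-0.012245+0.002449=0.3331
k=4 src: inc=0.002449, refl=0.002449·0.142857=0.0003; V=0.330612+0.002449+0.000350=0.3334
k=5 load: inc=0.000350, refl=0.000350·-0.200000=-0.0001; V=0.333061+0.000350+-0.000070=0.3333
k=6 src: inc=-0.000070, refl=-0.000070·0.142857=-0.0000; V=0.333411+-0.000070+-0.000010=0.3333
k=7 load: inc=-0.000010, refl=-0.000010·-0.200000=0.0000; V=0.333341+-0.000010+0.000002=0.3333
k=8 src: inc=0.000002, refl=0.000002·0.142857=0.0000; V=0.333331+0.000002+0.000000=0.3333
k=9 load: inc=0.000000, refl=0.000000·-0.200000=-0.0000; V=0.333333+0.000000+-0.000000=0.3333
k=10 src: inc=-0.000000, refl=-0.000000·0.142857=-0.0000; V=0.333333+-0.000000+-0.000000=0.3333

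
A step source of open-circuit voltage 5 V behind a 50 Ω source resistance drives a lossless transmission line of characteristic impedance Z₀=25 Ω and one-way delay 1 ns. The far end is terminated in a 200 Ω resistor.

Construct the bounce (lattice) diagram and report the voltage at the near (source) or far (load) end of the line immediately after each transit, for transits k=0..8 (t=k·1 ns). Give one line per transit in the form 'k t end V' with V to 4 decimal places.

0 0 source 1.6667
1 1 load 2.9630
2 2 source 3.3951
3 3 load 3.7311
4 4 source 3.8432
5 5 load 3.9303
6 6 source 3.9593
7 7 load 3.9819
8 8 source 3.9895

Γ_L=0.777778, Γ_S=0.333333; launch V₁=5·25/75=1.666667
k=0 src: V=1.6667
k=1 load: inc=1.666667, refl=1.666667·0.777778=1.2963; V=0.000000+1.666667+1.296296=2.9630
k=2 src: inc=1.296296, refl=1.296296·0.333333=0.4321; V=1.666667+1.296296+0.432099=3.3951
k=3 load: inc=0.432099, refl=0.432099·0.777778=0.3361; V=2.962963+0.432099+0.336077=3.7311
k=4 src: inc=0.336077, refl=0.336077·0.333333=0.1120; V=3.395062+0.336077+0.112026=3.8432
k=5 load: inc=0.112026, refl=0.112026·0.777778=0.0871; V=3.731139+0.112026+0.087131=3.9303
k=6 src: inc=0.087131, refl=0.087131·0.333333=0.0290; V=3.843164+0.087131+0.029044=3.9593
k=7 load: inc=0.029044, refl=0.029044·0.777778=0.0226; V=3.930295+0.029044+0.022590=3.9819
k=8 src: inc=0.022590, refl=0.022590·0.333333=0.0075; V=3.959339+0.022590+0.007530=3.9895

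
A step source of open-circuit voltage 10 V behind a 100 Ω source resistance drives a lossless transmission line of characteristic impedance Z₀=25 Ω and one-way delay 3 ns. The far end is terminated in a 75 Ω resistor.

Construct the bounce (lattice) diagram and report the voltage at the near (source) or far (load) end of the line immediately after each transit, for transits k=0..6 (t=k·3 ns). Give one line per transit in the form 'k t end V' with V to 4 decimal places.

Γ_L=0.500000, Γ_S=0.600000; launch V₁=10·25/125=2.000000
k=0 src: V=2.0000
k=1 load: inc=2.000000, refl=2.000000·0.500000=1.0000; V=0.000000+2.000000+1.000000=3.0000
k=2 src: inc=1.000000, refl=1.000000·0.600000=0.6000; V=2.000000+1.000000+0.600000=3.6000
k=3 load: inc=0.600000, refl=0.600000·0.500000=0.3000; V=3.000000+0.600000+0.300000=3.9000
k=4 src: inc=0.300000, refl=0.300000·0.600000=0.1800; V=3.600000+0.300000+0.180000=4.0800
k=5 load: inc=0.180000, refl=0.180000·0.500000=0.0900; V=3.900000+0.180000+0.090000=4.1700
k=6 src: inc=0.090000, refl=0.090000·0.600000=0.0540; V=4.080000+0.090000+0.054000=4.2240

0 0 source 2.0000
1 3 load 3.0000
2 6 source 3.6000
3 9 load 3.9000
4 12 source 4.0800
5 15 load 4.1700
6 18 source 4.2240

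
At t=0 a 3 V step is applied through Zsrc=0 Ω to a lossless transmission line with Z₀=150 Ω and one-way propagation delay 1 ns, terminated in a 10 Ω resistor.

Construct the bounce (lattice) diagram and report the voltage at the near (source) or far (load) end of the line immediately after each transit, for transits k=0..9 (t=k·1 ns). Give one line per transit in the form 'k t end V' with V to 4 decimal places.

0 0 source 3.0000
1 1 load 0.3750
2 2 source 3.0000
3 3 load 0.7031
4 4 source 3.0000
5 5 load 0.9902
6 6 source 3.0000
7 7 load 1.2415
8 8 source 3.0000
9 9 load 1.4613

Γ_L=-0.875000, Γ_S=-1.000000; launch V₁=3·150/150=3.000000
k=0 src: V=3.0000
k=1 load: inc=3.000000, refl=3.000000·-0.875000=-2.6250; V=0.000000+3.000000+-2.625000=0.3750
k=2 src: inc=-2.625000, refl=-2.625000·-1.000000=2.6250; V=3.000000+-2.625000+2.625000=3.0000
k=3 load: inc=2.625000, refl=2.625000·-0.875000=-2.2969; V=0.375000+2.625000+-2.296875=0.7031
k=4 src: inc=-2.296875, refl=-2.296875·-1.000000=2.2969; V=3.000000+-2.296875+2.296875=3.0000
k=5 load: inc=2.296875, refl=2.296875·-0.875000=-2.0098; V=0.703125+2.296875+-2.009766=0.9902
k=6 src: inc=-2.009766, refl=-2.009766·-1.000000=2.0098; V=3.000000+-2.009766+2.009766=3.0000
k=7 load: inc=2.009766, refl=2.009766·-0.875000=-1.7585; V=0.990234+2.009766+-1.758545=1.2415
k=8 src: inc=-1.758545, refl=-1.758545·-1.000000=1.7585; V=3.000000+-1.758545+1.758545=3.0000
k=9 load: inc=1.758545, refl=1.758545·-0.875000=-1.5387; V=1.241455+1.758545+-1.538727=1.4613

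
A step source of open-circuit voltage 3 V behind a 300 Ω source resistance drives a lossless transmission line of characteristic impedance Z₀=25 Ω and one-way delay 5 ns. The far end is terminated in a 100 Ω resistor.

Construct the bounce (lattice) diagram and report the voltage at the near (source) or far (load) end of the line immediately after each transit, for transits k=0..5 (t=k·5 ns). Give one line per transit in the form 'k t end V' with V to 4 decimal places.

0 0 source 0.2308
1 5 load 0.3692
2 10 source 0.4864
3 15 load 0.5567
4 20 source 0.6162
5 25 load 0.6519

Γ_L=0.600000, Γ_S=0.846154; launch V₁=3·25/325=0.230769
k=0 src: V=0.2308
k=1 load: inc=0.230769, refl=0.230769·0.600000=0.1385; V=0.000000+0.230769+0.138462=0.3692
k=2 src: inc=0.138462, refl=0.138462·0.846154=0.1172; V=0.230769+0.138462+0.117160=0.4864
k=3 load: inc=0.117160, refl=0.117160·0.600000=0.0703; V=0.369231+0.117160+0.070296=0.5567
k=4 src: inc=0.070296, refl=0.070296·0.846154=0.0595; V=0.486391+0.070296+0.059481=0.6162
k=5 load: inc=0.059481, refl=0.059481·0.600000=0.0357; V=0.556686+0.059481+0.035689=0.6519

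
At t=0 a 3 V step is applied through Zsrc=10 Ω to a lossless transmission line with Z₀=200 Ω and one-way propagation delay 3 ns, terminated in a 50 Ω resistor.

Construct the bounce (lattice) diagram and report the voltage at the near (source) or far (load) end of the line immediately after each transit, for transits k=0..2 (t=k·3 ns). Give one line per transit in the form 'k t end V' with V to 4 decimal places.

Γ_L=-0.600000, Γ_S=-0.904762; launch V₁=3·200/210=2.857143
k=0 src: V=2.8571
k=1 load: inc=2.857143, refl=2.857143·-0.600000=-1.7143; V=0.000000+2.857143+-1.714286=1.1429
k=2 src: inc=-1.714286, refl=-1.714286·-0.904762=1.5510; V=2.857143+-1.714286+1.551020=2.6939

0 0 source 2.8571
1 3 load 1.1429
2 6 source 2.6939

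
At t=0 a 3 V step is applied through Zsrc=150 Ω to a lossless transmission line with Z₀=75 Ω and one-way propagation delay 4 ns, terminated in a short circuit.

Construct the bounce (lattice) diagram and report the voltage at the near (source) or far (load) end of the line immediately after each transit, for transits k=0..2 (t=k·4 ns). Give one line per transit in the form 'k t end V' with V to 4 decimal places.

0 0 source 1.0000
1 4 load 0.0000
2 8 source -0.3333

Γ_L=-1.000000, Γ_S=0.333333; launch V₁=3·75/225=1.000000
k=0 src: V=1.0000
k=1 load: inc=1.000000, refl=1.000000·-1.000000=-1.0000; V=0.000000+1.000000+-1.000000=0.0000
k=2 src: inc=-1.000000, refl=-1.000000·0.333333=-0.3333; V=1.000000+-1.000000+-0.333333=-0.3333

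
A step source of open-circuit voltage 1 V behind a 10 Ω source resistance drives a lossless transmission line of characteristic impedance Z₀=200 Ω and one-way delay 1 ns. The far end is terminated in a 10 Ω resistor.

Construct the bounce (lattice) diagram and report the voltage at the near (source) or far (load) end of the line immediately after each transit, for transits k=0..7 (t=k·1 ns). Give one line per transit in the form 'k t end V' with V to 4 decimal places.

0 0 source 0.9524
1 1 load 0.0907
2 2 source 0.8703
3 3 load 0.1650
4 4 source 0.8031
5 5 load 0.2257
6 6 source 0.7481
7 7 load 0.2755

Γ_L=-0.904762, Γ_S=-0.904762; launch V₁=1·200/210=0.952381
k=0 src: V=0.9524
k=1 load: inc=0.952381, refl=0.952381·-0.904762=-0.8617; V=0.000000+0.952381+-0.861678=0.0907
k=2 src: inc=-0.861678, refl=-0.861678·-0.904762=0.7796; V=0.952381+-0.861678+0.779613=0.8703
k=3 load: inc=0.779613, refl=0.779613·-0.904762=-0.7054; V=0.090703+0.779613+-0.705365=0.1650
k=4 src: inc=-0.705365, refl=-0.705365·-0.904762=0.6382; V=0.870316+-0.705365+0.638187=0.8031
k=5 load: inc=0.638187, refl=0.638187·-0.904762=-0.5774; V=0.164952+0.638187+-0.577407=0.2257
k=6 src: inc=-0.577407, refl=-0.577407·-0.904762=0.5224; V=0.803139+-0.577407+0.522416=0.7481
k=7 load: inc=0.522416, refl=0.522416·-0.904762=-0.4727; V=0.225732+0.522416+-0.472662=0.2755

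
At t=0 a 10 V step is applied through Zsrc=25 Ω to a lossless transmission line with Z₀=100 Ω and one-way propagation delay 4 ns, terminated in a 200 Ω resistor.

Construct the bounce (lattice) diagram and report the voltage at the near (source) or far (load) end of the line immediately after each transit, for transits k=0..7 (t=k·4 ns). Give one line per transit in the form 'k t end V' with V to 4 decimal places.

0 0 source 8.0000
1 4 load 10.6667
2 8 source 9.0667
3 12 load 8.5333
4 16 source 8.8533
5 20 load 8.9600
6 24 source 8.8960
7 28 load 8.8747

Γ_L=0.333333, Γ_S=-0.600000; launch V₁=10·100/125=8.000000
k=0 src: V=8.0000
k=1 load: inc=8.000000, refl=8.000000·0.333333=2.6667; V=0.000000+8.000000+2.666667=10.6667
k=2 src: inc=2.666667, refl=2.666667·-0.600000=-1.6000; V=8.000000+2.666667+-1.600000=9.0667
k=3 load: inc=-1.600000, refl=-1.600000·0.333333=-0.5333; V=10.666667+-1.600000+-0.533333=8.5333
k=4 src: inc=-0.533333, refl=-0.533333·-0.600000=0.3200; V=9.066667+-0.533333+0.320000=8.8533
k=5 load: inc=0.320000, refl=0.320000·0.333333=0.1067; V=8.533333+0.320000+0.106667=8.9600
k=6 src: inc=0.106667, refl=0.106667·-0.600000=-0.0640; V=8.853333+0.106667+-0.064000=8.8960
k=7 load: inc=-0.064000, refl=-0.064000·0.333333=-0.0213; V=8.960000+-0.064000+-0.021333=8.8747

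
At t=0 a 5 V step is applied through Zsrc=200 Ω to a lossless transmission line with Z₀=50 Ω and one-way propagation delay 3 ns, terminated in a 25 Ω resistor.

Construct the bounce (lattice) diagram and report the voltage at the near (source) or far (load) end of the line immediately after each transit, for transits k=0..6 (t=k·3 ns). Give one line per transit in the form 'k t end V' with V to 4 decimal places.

Γ_L=-0.333333, Γ_S=0.600000; launch V₁=5·50/250=1.000000
k=0 src: V=1.0000
k=1 load: inc=1.000000, refl=1.000000·-0.333333=-0.3333; V=0.000000+1.000000+-0.333333=0.6667
k=2 src: inc=-0.333333, refl=-0.333333·0.600000=-0.2000; V=1.000000+-0.333333+-0.200000=0.4667
k=3 load: inc=-0.200000, refl=-0.200000·-0.333333=0.0667; V=0.666667+-0.200000+0.066667=0.5333
k=4 src: inc=0.066667, refl=0.066667·0.600000=0.0400; V=0.466667+0.066667+0.040000=0.5733
k=5 load: inc=0.040000, refl=0.040000·-0.333333=-0.0133; V=0.533333+0.040000+-0.013333=0.5600
k=6 src: inc=-0.013333, refl=-0.013333·0.600000=-0.0080; V=0.573333+-0.013333+-0.008000=0.5520

0 0 source 1.0000
1 3 load 0.6667
2 6 source 0.4667
3 9 load 0.5333
4 12 source 0.5733
5 15 load 0.5600
6 18 source 0.5520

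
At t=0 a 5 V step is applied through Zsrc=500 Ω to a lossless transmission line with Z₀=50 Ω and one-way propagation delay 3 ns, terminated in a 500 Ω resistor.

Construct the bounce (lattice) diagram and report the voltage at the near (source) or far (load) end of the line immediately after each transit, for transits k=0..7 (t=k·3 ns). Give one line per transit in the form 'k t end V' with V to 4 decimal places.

Γ_L=0.818182, Γ_S=0.818182; launch V₁=5·50/550=0.454545
k=0 src: V=0.4545
k=1 load: inc=0.454545, refl=0.454545·0.818182=0.3719; V=0.000000+0.454545+0.371901=0.8264
k=2 src: inc=0.371901, refl=0.371901·0.818182=0.3043; V=0.454545+0.371901+0.304282=1.1307
k=3 load: inc=0.304282, refl=0.304282·0.818182=0.2490; V=0.826446+0.304282+0.248958=1.3797
k=4 src: inc=0.248958, refl=0.248958·0.818182=0.2037; V=1.130729+0.248958+0.203693=1.5834
k=5 load: inc=0.203693, refl=0.203693·0.818182=0.1667; V=1.379687+0.203693+0.166658=1.7500
k=6 src: inc=0.166658, refl=0.166658·0.818182=0.1364; V=1.583380+0.166658+0.136357=1.8864
k=7 load: inc=0.136357, refl=0.136357·0.818182=0.1116; V=1.750039+0.136357+0.111565=1.9980

0 0 source 0.4545
1 3 load 0.8264
2 6 source 1.1307
3 9 load 1.3797
4 12 source 1.5834
5 15 load 1.7500
6 18 source 1.8864
7 21 load 1.9980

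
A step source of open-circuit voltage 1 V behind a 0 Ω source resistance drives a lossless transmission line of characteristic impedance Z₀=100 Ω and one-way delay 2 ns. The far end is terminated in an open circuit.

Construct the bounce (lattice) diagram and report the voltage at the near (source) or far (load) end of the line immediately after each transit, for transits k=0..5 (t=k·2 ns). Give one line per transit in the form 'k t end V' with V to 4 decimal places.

Γ_L=1.000000, Γ_S=-1.000000; launch V₁=1·100/100=1.000000
k=0 src: V=1.0000
k=1 load: inc=1.000000, refl=1.000000·1.000000=1.0000; V=0.000000+1.000000+1.000000=2.0000
k=2 src: inc=1.000000, refl=1.000000·-1.000000=-1.0000; V=1.000000+1.000000+-1.000000=1.0000
k=3 load: inc=-1.000000, refl=-1.000000·1.000000=-1.0000; V=2.000000+-1.000000+-1.000000=0.0000
k=4 src: inc=-1.000000, refl=-1.000000·-1.000000=1.0000; V=1.000000+-1.000000+1.000000=1.0000
k=5 load: inc=1.000000, refl=1.000000·1.000000=1.0000; V=0.000000+1.000000+1.000000=2.0000

0 0 source 1.0000
1 2 load 2.0000
2 4 source 1.0000
3 6 load 0.0000
4 8 source 1.0000
5 10 load 2.0000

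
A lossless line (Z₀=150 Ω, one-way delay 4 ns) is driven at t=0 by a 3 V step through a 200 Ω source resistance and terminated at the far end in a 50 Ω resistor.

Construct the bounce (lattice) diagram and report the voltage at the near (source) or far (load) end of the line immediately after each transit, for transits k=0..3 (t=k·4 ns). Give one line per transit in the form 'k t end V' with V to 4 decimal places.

Γ_L=-0.500000, Γ_S=0.142857; launch V₁=3·150/350=1.285714
k=0 src: V=1.2857
k=1 load: inc=1.285714, refl=1.285714·-0.500000=-0.6429; V=0.000000+1.285714+-0.642857=0.6429
k=2 src: inc=-0.642857, refl=-0.642857·0.142857=-0.0918; V=1.285714+-0.642857+-0.091837=0.5510
k=3 load: inc=-0.091837, refl=-0.091837·-0.500000=0.0459; V=0.642857+-0.091837+0.045918=0.5969

0 0 source 1.2857
1 4 load 0.6429
2 8 source 0.5510
3 12 load 0.5969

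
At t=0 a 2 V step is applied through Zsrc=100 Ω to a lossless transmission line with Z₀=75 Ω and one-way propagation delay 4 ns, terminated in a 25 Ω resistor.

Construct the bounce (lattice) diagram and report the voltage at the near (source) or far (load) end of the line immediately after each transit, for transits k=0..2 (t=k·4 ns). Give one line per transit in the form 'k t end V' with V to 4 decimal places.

Γ_L=-0.500000, Γ_S=0.142857; launch V₁=2·75/175=0.857143
k=0 src: V=0.8571
k=1 load: inc=0.857143, refl=0.857143·-0.500000=-0.4286; V=0.000000+0.857143+-0.428571=0.4286
k=2 src: inc=-0.428571, refl=-0.428571·0.142857=-0.0612; V=0.857143+-0.428571+-0.061224=0.3673

0 0 source 0.8571
1 4 load 0.4286
2 8 source 0.3673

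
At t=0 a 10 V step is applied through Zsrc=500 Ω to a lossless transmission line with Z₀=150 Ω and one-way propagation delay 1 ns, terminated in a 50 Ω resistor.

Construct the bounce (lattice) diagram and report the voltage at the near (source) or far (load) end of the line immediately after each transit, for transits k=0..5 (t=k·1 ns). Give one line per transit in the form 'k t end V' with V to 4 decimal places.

Γ_L=-0.500000, Γ_S=0.538462; launch V₁=10·150/650=2.307692
k=0 src: V=2.3077
k=1 load: inc=2.307692, refl=2.307692·-0.500000=-1.1538; V=0.000000+2.307692+-1.153846=1.1538
k=2 src: inc=-1.153846, refl=-1.153846·0.538462=-0.6213; V=2.307692+-1.153846+-0.621302=0.5325
k=3 load: inc=-0.621302, refl=-0.621302·-0.500000=0.3107; V=1.153846+-0.621302+0.310651=0.8432
k=4 src: inc=0.310651, refl=0.310651·0.538462=0.1673; V=0.532544+0.310651+0.167274=1.0105
k=5 load: inc=0.167274, refl=0.167274·-0.500000=-0.0836; V=0.843195+0.167274+-0.083637=0.9268

0 0 source 2.3077
1 1 load 1.1538
2 2 source 0.5325
3 3 load 0.8432
4 4 source 1.0105
5 5 load 0.9268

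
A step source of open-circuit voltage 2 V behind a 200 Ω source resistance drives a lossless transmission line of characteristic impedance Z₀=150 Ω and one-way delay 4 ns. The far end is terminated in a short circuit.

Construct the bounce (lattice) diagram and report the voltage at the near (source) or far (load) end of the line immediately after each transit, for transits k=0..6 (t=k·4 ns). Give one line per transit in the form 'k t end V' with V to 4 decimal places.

Γ_L=-1.000000, Γ_S=0.142857; launch V₁=2·150/350=0.857143
k=0 src: V=0.8571
k=1 load: inc=0.857143, refl=0.857143·-1.000000=-0.8571; V=0.000000+0.857143+-0.857143=0.0000
k=2 src: inc=-0.857143, refl=-0.857143·0.142857=-0.1224; V=0.857143+-0.857143+-0.122449=-0.1224
k=3 load: inc=-0.122449, refl=-0.122449·-1.000000=0.1224; V=0.000000+-0.122449+0.122449=0.0000
k=4 src: inc=0.122449, refl=0.122449·0.142857=0.0175; V=-0.122449+0.122449+0.017493=0.0175
k=5 load: inc=0.017493, refl=0.017493·-1.000000=-0.0175; V=0.000000+0.017493+-0.017493=0.0000
k=6 src: inc=-0.017493, refl=-0.017493·0.142857=-0.0025; V=0.017493+-0.017493+-0.002499=-0.0025

0 0 source 0.8571
1 4 load 0.0000
2 8 source -0.1224
3 12 load 0.0000
4 16 source 0.0175
5 20 load 0.0000
6 24 source -0.0025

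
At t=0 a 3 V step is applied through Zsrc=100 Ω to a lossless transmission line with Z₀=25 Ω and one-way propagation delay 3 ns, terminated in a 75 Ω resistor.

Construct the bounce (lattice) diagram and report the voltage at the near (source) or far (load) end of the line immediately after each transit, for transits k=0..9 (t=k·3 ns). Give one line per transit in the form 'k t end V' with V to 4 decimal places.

Γ_L=0.500000, Γ_S=0.600000; launch V₁=3·25/125=0.600000
k=0 src: V=0.6000
k=1 load: inc=0.600000, refl=0.600000·0.500000=0.3000; V=0.000000+0.600000+0.300000=0.9000
k=2 src: inc=0.300000, refl=0.300000·0.600000=0.1800; V=0.600000+0.300000+0.180000=1.0800
k=3 load: inc=0.180000, refl=0.180000·0.500000=0.0900; V=0.900000+0.180000+0.090000=1.1700
k=4 src: inc=0.090000, refl=0.090000·0.600000=0.0540; V=1.080000+0.090000+0.054000=1.2240
k=5 load: inc=0.054000, refl=0.054000·0.500000=0.0270; V=1.170000+0.054000+0.027000=1.2510
k=6 src: inc=0.027000, refl=0.027000·0.600000=0.0162; V=1.224000+0.027000+0.016200=1.2672
k=7 load: inc=0.016200, refl=0.016200·0.500000=0.0081; V=1.251000+0.016200+0.008100=1.2753
k=8 src: inc=0.008100, refl=0.008100·0.600000=0.0049; V=1.267200+0.008100+0.004860=1.2802
k=9 load: inc=0.004860, refl=0.004860·0.500000=0.0024; V=1.275300+0.004860+0.002430=1.2826

0 0 source 0.6000
1 3 load 0.9000
2 6 source 1.0800
3 9 load 1.1700
4 12 source 1.2240
5 15 load 1.2510
6 18 source 1.2672
7 21 load 1.2753
8 24 source 1.2802
9 27 load 1.2826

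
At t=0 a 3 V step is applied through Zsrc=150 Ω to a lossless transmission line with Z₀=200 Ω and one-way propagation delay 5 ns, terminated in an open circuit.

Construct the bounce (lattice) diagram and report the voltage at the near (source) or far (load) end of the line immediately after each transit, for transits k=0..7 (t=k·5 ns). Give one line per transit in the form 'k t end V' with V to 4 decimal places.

0 0 source 1.7143
1 5 load 3.4286
2 10 source 3.1837
3 15 load 2.9388
4 20 source 2.9738
5 25 load 3.0087
6 30 source 3.0037
7 35 load 2.9988

Γ_L=1.000000, Γ_S=-0.142857; launch V₁=3·200/350=1.714286
k=0 src: V=1.7143
k=1 load: inc=1.714286, refl=1.714286·1.000000=1.7143; V=0.000000+1.714286+1.714286=3.4286
k=2 src: inc=1.714286, refl=1.714286·-0.142857=-0.2449; V=1.714286+1.714286+-0.244898=3.1837
k=3 load: inc=-0.244898, refl=-0.244898·1.000000=-0.2449; V=3.428571+-0.244898+-0.244898=2.9388
k=4 src: inc=-0.244898, refl=-0.244898·-0.142857=0.0350; V=3.183673+-0.244898+0.034985=2.9738
k=5 load: inc=0.034985, refl=0.034985·1.000000=0.0350; V=2.938776+0.034985+0.034985=3.0087
k=6 src: inc=0.034985, refl=0.034985·-0.142857=-0.0050; V=2.973761+0.034985+-0.004998=3.0037
k=7 load: inc=-0.004998, refl=-0.004998·1.000000=-0.0050; V=3.008746+-0.004998+-0.004998=2.9988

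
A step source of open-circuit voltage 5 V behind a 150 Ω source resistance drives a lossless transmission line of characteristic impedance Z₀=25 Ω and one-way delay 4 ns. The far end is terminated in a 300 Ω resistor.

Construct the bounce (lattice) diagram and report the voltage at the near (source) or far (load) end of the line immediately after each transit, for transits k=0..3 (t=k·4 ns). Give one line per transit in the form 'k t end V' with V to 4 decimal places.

0 0 source 0.7143
1 4 load 1.3187
2 8 source 1.7504
3 12 load 2.1157

Γ_L=0.846154, Γ_S=0.714286; launch V₁=5·25/175=0.714286
k=0 src: V=0.7143
k=1 load: inc=0.714286, refl=0.714286·0.846154=0.6044; V=0.000000+0.714286+0.604396=1.3187
k=2 src: inc=0.604396, refl=0.604396·0.714286=0.4317; V=0.714286+0.604396+0.431711=1.7504
k=3 load: inc=0.431711, refl=0.431711·0.846154=0.3653; V=1.318681+0.431711+0.365294=2.1157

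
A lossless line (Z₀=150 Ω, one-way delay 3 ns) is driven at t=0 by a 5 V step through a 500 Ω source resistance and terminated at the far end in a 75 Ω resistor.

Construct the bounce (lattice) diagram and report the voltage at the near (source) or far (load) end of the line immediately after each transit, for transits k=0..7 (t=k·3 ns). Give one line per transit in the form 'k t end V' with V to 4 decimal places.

Γ_L=-0.333333, Γ_S=0.538462; launch V₁=5·150/650=1.153846
k=0 src: V=1.1538
k=1 load: inc=1.153846, refl=1.153846·-0.333333=-0.3846; V=0.000000+1.153846+-0.384615=0.7692
k=2 src: inc=-0.384615, refl=-0.384615·0.538462=-0.2071; V=1.153846+-0.384615+-0.207101=0.5621
k=3 load: inc=-0.207101, refl=-0.207101·-0.333333=0.0690; V=0.769231+-0.207101+0.069034=0.6312
k=4 src: inc=0.069034, refl=0.069034·0.538462=0.0372; V=0.562130+0.069034+0.037172=0.6683
k=5 load: inc=0.037172, refl=0.037172·-0.333333=-0.0124; V=0.631164+0.037172+-0.012391=0.6559
k=6 src: inc=-0.012391, refl=-0.012391·0.538462=-0.0067; V=0.668336+-0.012391+-0.006672=0.6493
k=7 load: inc=-0.006672, refl=-0.006672·-0.333333=0.0022; V=0.655945+-0.006672+0.002224=0.6515

0 0 source 1.1538
1 3 load 0.7692
2 6 source 0.5621
3 9 load 0.6312
4 12 source 0.6683
5 15 load 0.6559
6 18 source 0.6493
7 21 load 0.6515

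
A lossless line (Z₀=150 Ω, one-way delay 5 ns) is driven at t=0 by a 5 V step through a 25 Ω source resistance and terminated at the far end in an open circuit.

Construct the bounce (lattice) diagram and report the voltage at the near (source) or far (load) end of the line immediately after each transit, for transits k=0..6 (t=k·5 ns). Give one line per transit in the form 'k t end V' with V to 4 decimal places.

0 0 source 4.2857
1 5 load 8.5714
2 10 source 5.5102
3 15 load 2.4490
4 20 source 4.6356
5 25 load 6.8222
6 30 source 5.2603

Γ_L=1.000000, Γ_S=-0.714286; launch V₁=5·150/175=4.285714
k=0 src: V=4.2857
k=1 load: inc=4.285714, refl=4.285714·1.000000=4.2857; V=0.000000+4.285714+4.285714=8.5714
k=2 src: inc=4.285714, refl=4.285714·-0.714286=-3.0612; V=4.285714+4.285714+-3.061224=5.5102
k=3 load: inc=-3.061224, refl=-3.061224·1.000000=-3.0612; V=8.571429+-3.061224+-3.061224=2.4490
k=4 src: inc=-3.061224, refl=-3.061224·-0.714286=2.1866; V=5.510204+-3.061224+2.186589=4.6356
k=5 load: inc=2.186589, refl=2.186589·1.000000=2.1866; V=2.448980+2.186589+2.186589=6.8222
k=6 src: inc=2.186589, refl=2.186589·-0.714286=-1.5618; V=4.635569+2.186589+-1.561849=5.2603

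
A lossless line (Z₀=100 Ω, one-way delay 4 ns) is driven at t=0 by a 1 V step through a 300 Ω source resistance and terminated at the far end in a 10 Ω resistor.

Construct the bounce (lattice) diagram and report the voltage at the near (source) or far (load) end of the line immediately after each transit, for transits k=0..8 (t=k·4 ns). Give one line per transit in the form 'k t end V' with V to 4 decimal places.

Γ_L=-0.818182, Γ_S=0.500000; launch V₁=1·100/400=0.250000
k=0 src: V=0.2500
k=1 load: inc=0.250000, refl=0.250000·-0.818182=-0.2045; V=0.000000+0.250000+-0.204545=0.0455
k=2 src: inc=-0.204545, refl=-0.204545·0.500000=-0.1023; V=0.250000+-0.204545+-0.102273=-0.0568
k=3 load: inc=-0.102273, refl=-0.102273·-0.818182=0.0837; V=0.045455+-0.102273+0.083678=0.0269
k=4 src: inc=0.083678, refl=0.083678·0.500000=0.0418; V=-0.056818+0.083678+0.041839=0.0687
k=5 load: inc=0.041839, refl=0.041839·-0.818182=-0.0342; V=0.026860+0.041839+-0.034232=0.0345
k=6 src: inc=-0.034232, refl=-0.034232·0.500000=-0.0171; V=0.068698+-0.034232+-0.017116=0.0174
k=7 load: inc=-0.017116, refl=-0.017116·-0.818182=0.0140; V=0.034467+-0.017116+0.014004=0.0314
k=8 src: inc=0.014004, refl=0.014004·0.500000=0.0070; V=0.017351+0.014004+0.007002=0.0384

0 0 source 0.2500
1 4 load 0.0455
2 8 source -0.0568
3 12 load 0.0269
4 16 source 0.0687
5 20 load 0.0345
6 24 source 0.0174
7 28 load 0.0314
8 32 source 0.0384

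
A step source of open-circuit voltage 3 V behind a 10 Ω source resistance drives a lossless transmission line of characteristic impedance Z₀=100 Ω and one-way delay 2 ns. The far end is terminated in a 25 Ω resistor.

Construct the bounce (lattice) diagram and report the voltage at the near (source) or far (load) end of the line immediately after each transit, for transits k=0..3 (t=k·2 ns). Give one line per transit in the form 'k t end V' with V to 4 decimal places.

0 0 source 2.7273
1 2 load 1.0909
2 4 source 2.4298
3 6 load 1.6264

Γ_L=-0.600000, Γ_S=-0.818182; launch V₁=3·100/110=2.727273
k=0 src: V=2.7273
k=1 load: inc=2.727273, refl=2.727273·-0.600000=-1.6364; V=0.000000+2.727273+-1.636364=1.0909
k=2 src: inc=-1.636364, refl=-1.636364·-0.818182=1.3388; V=2.727273+-1.636364+1.338843=2.4298
k=3 load: inc=1.338843, refl=1.338843·-0.600000=-0.8033; V=1.090909+1.338843+-0.803306=1.6264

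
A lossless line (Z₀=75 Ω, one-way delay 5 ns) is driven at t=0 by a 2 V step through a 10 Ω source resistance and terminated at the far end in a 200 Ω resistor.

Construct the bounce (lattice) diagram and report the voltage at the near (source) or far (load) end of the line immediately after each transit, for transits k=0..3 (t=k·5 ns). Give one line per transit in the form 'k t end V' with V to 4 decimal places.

Γ_L=0.454545, Γ_S=-0.764706; launch V₁=2·75/85=1.764706
k=0 src: V=1.7647
k=1 load: inc=1.764706, refl=1.764706·0.454545=0.8021; V=0.000000+1.764706+0.802139=2.5668
k=2 src: inc=0.802139, refl=0.802139·-0.764706=-0.6134; V=1.764706+0.802139+-0.613400=1.9534
k=3 load: inc=-0.613400, refl=-0.613400·0.454545=-0.2788; V=2.566845+-0.613400+-0.278818=1.6746

0 0 source 1.7647
1 5 load 2.5668
2 10 source 1.9534
3 15 load 1.6746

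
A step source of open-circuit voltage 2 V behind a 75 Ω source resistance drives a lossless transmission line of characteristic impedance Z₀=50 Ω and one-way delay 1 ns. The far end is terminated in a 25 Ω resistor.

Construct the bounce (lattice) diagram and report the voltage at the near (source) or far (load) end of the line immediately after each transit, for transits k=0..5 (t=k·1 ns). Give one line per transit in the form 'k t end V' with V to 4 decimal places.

Γ_L=-0.333333, Γ_S=0.200000; launch V₁=2·50/125=0.800000
k=0 src: V=0.8000
k=1 load: inc=0.800000, refl=0.800000·-0.333333=-0.2667; V=0.000000+0.800000+-0.266667=0.5333
k=2 src: inc=-0.266667, refl=-0.266667·0.200000=-0.0533; V=0.800000+-0.266667+-0.053333=0.4800
k=3 load: inc=-0.053333, refl=-0.053333·-0.333333=0.0178; V=0.533333+-0.053333+0.017778=0.4978
k=4 src: inc=0.017778, refl=0.017778·0.200000=0.0036; V=0.480000+0.017778+0.003556=0.5013
k=5 load: inc=0.003556, refl=0.003556·-0.333333=-0.0012; V=0.497778+0.003556+-0.001185=0.5001

0 0 source 0.8000
1 1 load 0.5333
2 2 source 0.4800
3 3 load 0.4978
4 4 source 0.5013
5 5 load 0.5001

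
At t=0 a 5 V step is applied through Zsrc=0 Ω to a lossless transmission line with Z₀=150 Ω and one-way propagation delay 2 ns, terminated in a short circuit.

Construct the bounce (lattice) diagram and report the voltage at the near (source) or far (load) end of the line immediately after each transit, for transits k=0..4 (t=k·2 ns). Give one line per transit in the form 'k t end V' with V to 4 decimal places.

0 0 source 5.0000
1 2 load 0.0000
2 4 source 5.0000
3 6 load 0.0000
4 8 source 5.0000

Γ_L=-1.000000, Γ_S=-1.000000; launch V₁=5·150/150=5.000000
k=0 src: V=5.0000
k=1 load: inc=5.000000, refl=5.000000·-1.000000=-5.0000; V=0.000000+5.000000+-5.000000=0.0000
k=2 src: inc=-5.000000, refl=-5.000000·-1.000000=5.0000; V=5.000000+-5.000000+5.000000=5.0000
k=3 load: inc=5.000000, refl=5.000000·-1.000000=-5.0000; V=0.000000+5.000000+-5.000000=0.0000
k=4 src: inc=-5.000000, refl=-5.000000·-1.000000=5.0000; V=5.000000+-5.000000+5.000000=5.0000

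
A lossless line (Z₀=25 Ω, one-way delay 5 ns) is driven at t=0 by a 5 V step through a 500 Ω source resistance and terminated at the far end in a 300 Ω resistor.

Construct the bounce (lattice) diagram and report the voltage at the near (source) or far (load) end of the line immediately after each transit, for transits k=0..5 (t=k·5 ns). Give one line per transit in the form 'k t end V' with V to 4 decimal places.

Γ_L=0.846154, Γ_S=0.904762; launch V₁=5·25/525=0.238095
k=0 src: V=0.2381
k=1 load: inc=0.238095, refl=0.238095·0.846154=0.2015; V=0.000000+0.238095+0.201465=0.4396
k=2 src: inc=0.201465, refl=0.201465·0.904762=0.1823; V=0.238095+0.201465+0.182278=0.6218
k=3 load: inc=0.182278, refl=0.182278·0.846154=0.1542; V=0.439560+0.182278+0.154235=0.7761
k=4 src: inc=0.154235, refl=0.154235·0.904762=0.1395; V=0.621838+0.154235+0.139546=0.9156
k=5 load: inc=0.139546, refl=0.139546·0.846154=0.1181; V=0.776074+0.139546+0.118078=1.0337

0 0 source 0.2381
1 5 load 0.4396
2 10 source 0.6218
3 15 load 0.7761
4 20 source 0.9156
5 25 load 1.0337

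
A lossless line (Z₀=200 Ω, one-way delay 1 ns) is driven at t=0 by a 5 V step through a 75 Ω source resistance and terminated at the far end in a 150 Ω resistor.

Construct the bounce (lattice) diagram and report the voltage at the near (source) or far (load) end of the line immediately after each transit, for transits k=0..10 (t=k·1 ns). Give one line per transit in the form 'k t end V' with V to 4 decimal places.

Γ_L=-0.142857, Γ_S=-0.454545; launch V₁=5·200/275=3.636364
k=0 src: V=3.6364
k=1 load: inc=3.636364, refl=3.636364·-0.142857=-0.5195; V=0.000000+3.636364+-0.519481=3.1169
k=2 src: inc=-0.519481, refl=-0.519481·-0.454545=0.2361; V=3.636364+-0.519481+0.236128=3.3530
k=3 load: inc=0.236128, refl=0.236128·-0.142857=-0.0337; V=3.116883+0.236128+-0.033733=3.3193
k=4 src: inc=-0.033733, refl=-0.033733·-0.454545=0.0153; V=3.353011+-0.033733+0.015333=3.3346
k=5 load: inc=0.015333, refl=0.015333·-0.142857=-0.0022; V=3.319278+0.015333+-0.002190=3.3324
k=6 src: inc=-0.002190, refl=-0.002190·-0.454545=0.0010; V=3.334611+-0.002190+0.000996=3.3334
k=7 load: inc=0.000996, refl=0.000996·-0.142857=-0.0001; V=3.332421+0.000996+-0.000142=3.3333
k=8 src: inc=-0.000142, refl=-0.000142·-0.454545=0.0001; V=3.333416+-0.000142+0.000065=3.3333
k=9 load: inc=0.000065, refl=0.000065·-0.142857=-0.0000; V=3.333274+0.000065+-0.000009=3.3333
k=10 src: inc=-0.000009, refl=-0.000009·-0.454545=0.0000; V=3.333339+-0.000009+0.000004=3.3333

0 0 source 3.6364
1 1 load 3.1169
2 2 source 3.3530
3 3 load 3.3193
4 4 source 3.3346
5 5 load 3.3324
6 6 source 3.3334
7 7 load 3.3333
8 8 source 3.3333
9 9 load 3.3333
10 10 source 3.3333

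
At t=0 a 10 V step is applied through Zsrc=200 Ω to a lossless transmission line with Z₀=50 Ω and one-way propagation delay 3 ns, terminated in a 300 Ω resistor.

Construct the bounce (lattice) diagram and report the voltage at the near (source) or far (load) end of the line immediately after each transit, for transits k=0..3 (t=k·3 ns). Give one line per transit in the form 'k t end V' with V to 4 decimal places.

Γ_L=0.714286, Γ_S=0.600000; launch V₁=10·50/250=2.000000
k=0 src: V=2.0000
k=1 load: inc=2.000000, refl=2.000000·0.714286=1.4286; V=0.000000+2.000000+1.428571=3.4286
k=2 src: inc=1.428571, refl=1.428571·0.600000=0.8571; V=2.000000+1.428571+0.857143=4.2857
k=3 load: inc=0.857143, refl=0.857143·0.714286=0.6122; V=3.428571+0.857143+0.612245=4.8980

0 0 source 2.0000
1 3 load 3.4286
2 6 source 4.2857
3 9 load 4.8980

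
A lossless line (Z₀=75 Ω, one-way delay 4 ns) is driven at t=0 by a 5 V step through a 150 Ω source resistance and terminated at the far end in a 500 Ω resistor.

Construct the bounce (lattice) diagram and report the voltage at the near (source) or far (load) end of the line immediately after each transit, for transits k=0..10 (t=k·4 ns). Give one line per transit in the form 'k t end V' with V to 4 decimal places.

0 0 source 1.6667
1 4 load 2.8986
2 8 source 3.3092
3 12 load 3.6127
4 16 source 3.7139
5 20 load 3.7886
6 24 source 3.8136
7 28 load 3.8320
8 32 source 3.8381
9 36 load 3.8427
10 40 source 3.8442

Γ_L=0.739130, Γ_S=0.333333; launch V₁=5·75/225=1.666667
k=0 src: V=1.6667
k=1 load: inc=1.666667, refl=1.666667·0.739130=1.2319; V=0.000000+1.666667+1.231884=2.8986
k=2 src: inc=1.231884, refl=1.231884·0.333333=0.4106; V=1.666667+1.231884+0.410628=3.3092
k=3 load: inc=0.410628, refl=0.410628·0.739130=0.3035; V=2.898551+0.410628+0.303508=3.6127
k=4 src: inc=0.303508, refl=0.303508·0.333333=0.1012; V=3.309179+0.303508+0.101169=3.7139
k=5 load: inc=0.101169, refl=0.101169·0.739130=0.0748; V=3.612686+0.101169+0.074777=3.7886
k=6 src: inc=0.074777, refl=0.074777·0.333333=0.0249; V=3.713856+0.074777+0.024926=3.8136
k=7 load: inc=0.024926, refl=0.024926·0.739130=0.0184; V=3.788633+0.024926+0.018423=3.8320
k=8 src: inc=0.018423, refl=0.018423·0.333333=0.0061; V=3.813559+0.018423+0.006141=3.8381
k=9 load: inc=0.006141, refl=0.006141·0.739130=0.0045; V=3.831982+0.006141+0.004539=3.8427
k=10 src: inc=0.004539, refl=0.004539·0.333333=0.0015; V=3.838123+0.004539+0.001513=3.8442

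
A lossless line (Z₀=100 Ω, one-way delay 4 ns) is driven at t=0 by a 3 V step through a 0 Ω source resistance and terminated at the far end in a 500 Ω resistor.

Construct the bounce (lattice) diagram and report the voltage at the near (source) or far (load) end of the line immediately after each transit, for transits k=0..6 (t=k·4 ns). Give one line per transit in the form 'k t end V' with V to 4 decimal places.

Γ_L=0.666667, Γ_S=-1.000000; launch V₁=3·100/100=3.000000
k=0 src: V=3.0000
k=1 load: inc=3.000000, refl=3.000000·0.666667=2.0000; V=0.000000+3.000000+2.000000=5.0000
k=2 src: inc=2.000000, refl=2.000000·-1.000000=-2.0000; V=3.000000+2.000000+-2.000000=3.0000
k=3 load: inc=-2.000000, refl=-2.000000·0.666667=-1.3333; V=5.000000+-2.000000+-1.333333=1.6667
k=4 src: inc=-1.333333, refl=-1.333333·-1.000000=1.3333; V=3.000000+-1.333333+1.333333=3.0000
k=5 load: inc=1.333333, refl=1.333333·0.666667=0.8889; V=1.666667+1.333333+0.888889=3.8889
k=6 src: inc=0.888889, refl=0.888889·-1.000000=-0.8889; V=3.000000+0.888889+-0.888889=3.0000

0 0 source 3.0000
1 4 load 5.0000
2 8 source 3.0000
3 12 load 1.6667
4 16 source 3.0000
5 20 load 3.8889
6 24 source 3.0000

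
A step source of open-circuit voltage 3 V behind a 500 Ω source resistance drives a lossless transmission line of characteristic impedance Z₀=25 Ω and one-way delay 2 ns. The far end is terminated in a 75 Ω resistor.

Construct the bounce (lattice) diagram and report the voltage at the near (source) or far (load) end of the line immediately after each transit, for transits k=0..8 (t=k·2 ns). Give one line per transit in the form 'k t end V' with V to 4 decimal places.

Γ_L=0.500000, Γ_S=0.904762; launch V₁=3·25/525=0.142857
k=0 src: V=0.1429
k=1 load: inc=0.142857, refl=0.142857·0.500000=0.0714; V=0.000000+0.142857+0.071429=0.2143
k=2 src: inc=0.071429, refl=0.071429·0.904762=0.0646; V=0.142857+0.071429+0.064626=0.2789
k=3 load: inc=0.064626, refl=0.064626·0.500000=0.0323; V=0.214286+0.064626+0.032313=0.3112
k=4 src: inc=0.032313, refl=0.032313·0.904762=0.0292; V=0.278912+0.032313+0.029236=0.3405
k=5 load: inc=0.029236, refl=0.029236·0.500000=0.0146; V=0.311224+0.029236+0.014618=0.3551
k=6 src: inc=0.014618, refl=0.014618·0.904762=0.0132; V=0.340460+0.014618+0.013226=0.3683
k=7 load: inc=0.013226, refl=0.013226·0.500000=0.0066; V=0.355078+0.013226+0.006613=0.3749
k=8 src: inc=0.006613, refl=0.006613·0.904762=0.0060; V=0.368303+0.006613+0.005983=0.3809

0 0 source 0.1429
1 2 load 0.2143
2 4 source 0.2789
3 6 load 0.3112
4 8 source 0.3405
5 10 load 0.3551
6 12 source 0.3683
7 14 load 0.3749
8 16 source 0.3809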